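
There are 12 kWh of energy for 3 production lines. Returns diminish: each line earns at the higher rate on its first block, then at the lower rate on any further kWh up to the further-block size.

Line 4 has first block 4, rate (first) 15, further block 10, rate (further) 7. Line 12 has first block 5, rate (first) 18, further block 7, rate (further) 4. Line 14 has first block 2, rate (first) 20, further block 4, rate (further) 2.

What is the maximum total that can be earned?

Rank every tier by rate: Line 14/tier1 20 > Line 12/tier1 18 > Line 4/tier1 15 > Line 4/tier2 7 > Line 12/tier2 4 > Line 14/tier2 2.
Line 14/tier1 (20): +2 ; 10 left.
Line 12/tier1 (18): +5 ; 5 left.
Fill Line 4 tier1 block (4 at 15) ; 1 left.
1 remain; put them into Line 4 tier2 at 7.
Total = 20×2 + 18×5 + 15×4 + 7×1 = 197.

197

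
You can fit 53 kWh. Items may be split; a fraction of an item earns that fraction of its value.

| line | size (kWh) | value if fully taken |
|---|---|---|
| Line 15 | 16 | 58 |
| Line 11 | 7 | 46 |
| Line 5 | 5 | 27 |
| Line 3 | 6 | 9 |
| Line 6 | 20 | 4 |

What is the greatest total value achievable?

143.8

Rank by value-to-size ratio: Line 11 46/7≈6.57, Line 5 27/5≈5.4, Line 15 58/16≈3.62, Line 3 9/6≈1.5, Line 6 4/20≈0.2.
Take all of Line 11 (7 kWh, value 46) → 46 kWh left.
All 5 kWh of Line 5 fit (value 27) → 41 remain.
Line 15: take in full, 16 kWh for value 58 → 25 left.
All 6 kWh of Line 3 fit (value 9) → 19 remain.
Fill the last 19 kWh with part of Line 6: 19/20 of it earns 3.8.
Total value = 143.8.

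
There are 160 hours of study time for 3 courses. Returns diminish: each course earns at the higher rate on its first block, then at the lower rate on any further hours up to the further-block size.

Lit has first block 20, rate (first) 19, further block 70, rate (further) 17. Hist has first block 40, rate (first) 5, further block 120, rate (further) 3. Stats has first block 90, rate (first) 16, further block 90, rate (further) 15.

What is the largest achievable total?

2690

Treat each block as its own option and order by rate: Lit/first 19 > Lit/second 17 > Stats/first 16 > Stats/second 15 > Hist/first 5 > Hist/second 3.
Fill Lit first block (20 at 19) ; 140 left.
Fill Lit second block (70 at 17) ; 70 left.
Stats first at 16: only 70 left, fill 70.
Total = 19×20 + 17×70 + 16×70 = 2690.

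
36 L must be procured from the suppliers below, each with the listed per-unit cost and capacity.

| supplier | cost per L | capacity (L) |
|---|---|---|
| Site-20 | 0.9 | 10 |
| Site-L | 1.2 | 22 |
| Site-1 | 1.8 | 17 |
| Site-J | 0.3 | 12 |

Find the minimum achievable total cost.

Cheapest first:
Site-J at 0.3: take all 12 L — 24 still needed.
Site-20 (0.9): use full 10 — 14 L to go.
Site-L (1.2): take the remaining 14 — done.
Site-1: unused.
Cost = 12×0.3 + 10×0.9 + 14×1.2 = 29.4.

29.4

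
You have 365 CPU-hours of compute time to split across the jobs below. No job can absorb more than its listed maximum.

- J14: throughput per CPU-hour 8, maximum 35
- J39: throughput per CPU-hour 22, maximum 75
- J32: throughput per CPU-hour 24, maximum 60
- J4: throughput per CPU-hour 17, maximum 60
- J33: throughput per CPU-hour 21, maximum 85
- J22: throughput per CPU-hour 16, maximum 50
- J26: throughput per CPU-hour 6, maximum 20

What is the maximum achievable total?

Order the jobs by throughput per CPU-hour: J32 24 > J39 22 > J33 21 > J4 17 > J22 16 > J14 8 > J26 6.
J32 takes 60 to reach its cap of 60 → 305 left.
Give J39 75 to hit its cap of 75 → 230 left.
J33: +85 to 85 (cap) → 145 left.
J4 takes 60 to reach its cap of 60 → 85 left.
J22 takes 50 to reach its cap of 50 → 35 left.
J14 takes 35 to reach its cap of 35 → 0 left.
Total = 8×35 + 22×75 + 24×60 + 17×60 + 21×85 + 16×50 = 6975.

6975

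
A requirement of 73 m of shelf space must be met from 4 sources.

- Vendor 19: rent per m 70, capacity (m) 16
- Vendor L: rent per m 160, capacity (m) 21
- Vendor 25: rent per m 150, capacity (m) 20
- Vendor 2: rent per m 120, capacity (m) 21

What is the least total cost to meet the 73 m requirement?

Use sources in increasing cost order.
Take 16 from Vendor 19 at 70 → need 57 more.
Vendor 2 at 120: take all 21 m → 36 still needed.
Vendor 25 (150): use full 20 → 16 m to go.
Take 16 from Vendor L at 160 to finish.
Cost = 16×70 + 21×120 + 20×150 + 16×160 = 9200.

9200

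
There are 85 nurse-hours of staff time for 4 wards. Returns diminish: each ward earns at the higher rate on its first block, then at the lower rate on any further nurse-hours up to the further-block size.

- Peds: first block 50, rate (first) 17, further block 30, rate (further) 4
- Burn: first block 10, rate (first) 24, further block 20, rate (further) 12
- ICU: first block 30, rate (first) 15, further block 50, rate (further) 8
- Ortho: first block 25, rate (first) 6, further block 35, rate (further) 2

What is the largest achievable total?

1465

Rank every tier by rate: Burn/first 24 > Peds/first 17 > ICU/first 15 > Burn/second 12 > ICU/second 8 > Ortho/first 6 > Peds/second 4 > Ortho/second 2.
Burn/first (24): +10 — 75 left.
Peds/first (17): +50 — 25 left.
25 remain; put them into ICU first at 15.
Total = 24×10 + 17×50 + 15×25 = 1465.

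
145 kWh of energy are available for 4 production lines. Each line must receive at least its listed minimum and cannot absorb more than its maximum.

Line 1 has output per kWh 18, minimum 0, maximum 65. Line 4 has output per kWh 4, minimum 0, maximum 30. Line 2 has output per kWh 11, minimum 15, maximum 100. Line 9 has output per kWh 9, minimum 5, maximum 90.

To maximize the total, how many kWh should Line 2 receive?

75

Meeting every minimum uses 0+0+15+5 = 20 kWh, leaving 125.
Highest output per kWh first: Line 1 18 > Line 2 11 > Line 9 9 > Line 4 4.
Line 1: +65 to 65 (cap) ; 60 left.
Line 2 has room for 85 more but only 60 remain, so it gets 75.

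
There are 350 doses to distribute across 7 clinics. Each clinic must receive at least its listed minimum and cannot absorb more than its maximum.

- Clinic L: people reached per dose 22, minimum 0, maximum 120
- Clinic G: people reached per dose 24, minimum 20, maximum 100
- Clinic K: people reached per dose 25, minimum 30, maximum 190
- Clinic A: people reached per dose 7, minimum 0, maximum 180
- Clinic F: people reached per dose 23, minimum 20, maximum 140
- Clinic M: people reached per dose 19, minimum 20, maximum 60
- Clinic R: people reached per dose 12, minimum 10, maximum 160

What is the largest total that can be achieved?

Meeting every minimum uses 0+20+30+0+20+20+10 = 100 doses, leaving 250.
Highest people reached per dose first: Clinic K 25 > Clinic G 24 > Clinic F 23 > Clinic L 22 > Clinic M 19 > Clinic R 12 > Clinic A 7.
Clinic K: +160 to 190 (cap) — 90 left.
Clinic G takes 80 more to reach its cap of 100 — 10 left.
Clinic F has room for 120 more but only 10 remain, so it gets 30.
Total = 24×100 + 25×190 + 23×30 + 19×20 + 12×10 = 8340.

8340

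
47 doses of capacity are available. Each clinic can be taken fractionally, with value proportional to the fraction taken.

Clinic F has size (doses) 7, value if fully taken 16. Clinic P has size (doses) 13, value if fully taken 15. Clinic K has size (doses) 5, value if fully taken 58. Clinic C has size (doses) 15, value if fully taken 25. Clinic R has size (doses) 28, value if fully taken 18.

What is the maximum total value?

118.5

Rank by value-to-size ratio: Clinic K 58/5≈11.6, Clinic F 16/7≈2.29, Clinic C 25/15≈1.67, Clinic P 15/13≈1.15, Clinic R 18/28≈0.643.
Take all of Clinic K (5 doses, value 58) → 42 doses left.
Take all of Clinic F (7 doses, value 16) → 35 doses left.
Take all of Clinic C (15 doses, value 25) → 20 doses left.
All 13 doses of Clinic P fit (value 15) → 7 remain.
Fill the last 7 doses with part of Clinic R: 7/28 of it earns 4.5.
Total value = 118.5.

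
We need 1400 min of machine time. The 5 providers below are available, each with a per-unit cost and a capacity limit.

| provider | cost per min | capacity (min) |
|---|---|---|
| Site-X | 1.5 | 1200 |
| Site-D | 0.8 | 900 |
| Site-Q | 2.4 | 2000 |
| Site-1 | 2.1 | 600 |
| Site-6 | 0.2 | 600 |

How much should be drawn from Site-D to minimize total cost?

800

Fill from the cheapest provider first.
Site-6 (0.2): use full 600 — 800 min to go.
Take 800 from Site-D at 0.8 to finish.
Site-X, Site-1, Site-Q: unused.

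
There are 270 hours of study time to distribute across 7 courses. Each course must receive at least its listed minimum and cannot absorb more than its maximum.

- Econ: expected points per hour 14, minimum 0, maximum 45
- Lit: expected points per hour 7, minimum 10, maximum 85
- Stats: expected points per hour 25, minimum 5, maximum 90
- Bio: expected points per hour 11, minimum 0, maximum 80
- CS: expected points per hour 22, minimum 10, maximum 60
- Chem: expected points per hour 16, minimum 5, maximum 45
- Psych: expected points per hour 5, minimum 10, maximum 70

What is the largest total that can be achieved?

Meeting every minimum uses 0+10+5+0+10+5+10 = 40 hours, leaving 230.
Order the courses by expected points per hour: Stats 25 > CS 22 > Chem 16 > Econ 14 > Bio 11 > Lit 7 > Psych 5.
Give Stats 85 more to hit its cap of 90 → 145 left.
CS: +50 to 60 (cap) → 95 left.
Give Chem 40 more to hit its cap of 45 → 55 left.
Give Econ 45 more to hit its cap of 45 → 10 left.
Only 10 left; Bio takes them to reach 10.
Total = 14×45 + 7×10 + 25×90 + 11×10 + 22×60 + 16×45 + 5×10 = 5150.

5150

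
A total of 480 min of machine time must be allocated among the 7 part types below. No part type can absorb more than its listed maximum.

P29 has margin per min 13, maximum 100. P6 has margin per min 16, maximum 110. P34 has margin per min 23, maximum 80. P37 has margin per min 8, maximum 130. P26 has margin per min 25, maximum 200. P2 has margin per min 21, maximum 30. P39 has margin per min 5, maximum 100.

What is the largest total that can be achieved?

10010

Rank by margin per min: P26 25 > P34 23 > P2 21 > P6 16 > P29 13 > P37 8 > P39 5.
Give P26 200 to hit its cap of 200 ; 280 left.
P34 takes 80 to reach its cap of 80 ; 200 left.
Give P2 30 to hit its cap of 30 ; 170 left.
P6 takes 110 to reach its cap of 110 ; 60 left.
P29 has room for 100 but only 60 remain, so it gets 60.
Total = 13×60 + 16×110 + 23×80 + 25×200 + 21×30 = 10010.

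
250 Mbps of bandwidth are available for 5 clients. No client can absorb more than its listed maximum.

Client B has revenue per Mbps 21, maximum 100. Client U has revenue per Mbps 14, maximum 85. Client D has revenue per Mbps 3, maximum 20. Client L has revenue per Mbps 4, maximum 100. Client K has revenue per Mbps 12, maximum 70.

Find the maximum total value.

4070

Rank by revenue per Mbps: Client B 21 > Client U 14 > Client K 12 > Client L 4 > Client D 3.
Client B takes 100 to reach its cap of 100 — 150 left.
Client U takes 85 to reach its cap of 85 — 65 left.
Client K has room for 70 but only 65 remain, so it gets 65.
Total = 21×100 + 14×85 + 12×65 = 4070.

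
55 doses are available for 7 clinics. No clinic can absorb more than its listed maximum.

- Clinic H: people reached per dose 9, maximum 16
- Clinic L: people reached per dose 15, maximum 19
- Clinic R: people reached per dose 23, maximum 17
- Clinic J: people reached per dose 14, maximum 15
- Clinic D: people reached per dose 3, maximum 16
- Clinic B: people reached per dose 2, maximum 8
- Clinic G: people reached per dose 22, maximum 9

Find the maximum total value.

1014

Highest people reached per dose first: Clinic R 23 > Clinic G 22 > Clinic L 15 > Clinic J 14 > Clinic H 9 > Clinic D 3 > Clinic B 2.
Clinic R: +17 to 17 (cap) ; 38 left.
Give Clinic G 9 to hit its cap of 9 ; 29 left.
Give Clinic L 19 to hit its cap of 19 ; 10 left.
Clinic J has room for 15 but only 10 remain, so it gets 10.
Total = 15×19 + 23×17 + 14×10 + 22×9 = 1014.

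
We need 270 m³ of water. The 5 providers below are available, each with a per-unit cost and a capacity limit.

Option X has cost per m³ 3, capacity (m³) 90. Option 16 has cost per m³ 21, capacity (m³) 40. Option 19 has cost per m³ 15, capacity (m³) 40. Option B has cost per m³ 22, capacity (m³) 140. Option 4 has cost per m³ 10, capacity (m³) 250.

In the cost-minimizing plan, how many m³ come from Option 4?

180

Use providers in increasing cost order.
Option X at 3: take all 90 m³ ; 180 still needed.
Option 4 (10): take the remaining 180 ; done.
Option 19, Option 16, Option B: unused.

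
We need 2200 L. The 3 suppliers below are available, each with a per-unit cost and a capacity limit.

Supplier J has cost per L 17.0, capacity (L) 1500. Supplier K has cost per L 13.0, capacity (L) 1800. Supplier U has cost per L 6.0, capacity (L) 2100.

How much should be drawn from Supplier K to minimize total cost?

100

Fill from the cheapest supplier first.
Supplier U at 6.0: take all 2100 L → 100 still needed.
Supplier K (13.0): take the remaining 100 → done.
Supplier J: unused.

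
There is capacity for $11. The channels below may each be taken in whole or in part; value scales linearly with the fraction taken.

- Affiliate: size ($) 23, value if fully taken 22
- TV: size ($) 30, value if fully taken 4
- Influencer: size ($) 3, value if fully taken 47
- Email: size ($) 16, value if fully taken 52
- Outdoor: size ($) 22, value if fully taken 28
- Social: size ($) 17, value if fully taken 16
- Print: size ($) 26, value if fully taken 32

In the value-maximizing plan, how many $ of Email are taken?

Sort by value density: Influencer 47/3≈15.7, Email 52/16≈3.25, Outdoor 28/22≈1.27, Print 32/26≈1.23, Affiliate 22/23≈0.957, Social 16/17≈0.941, TV 4/30≈0.133.
Influencer: take in full, 3 $ for value 47 → 8 left.
8 $ left: a 8/16 share of Email gives 52×8/16 = 26.

8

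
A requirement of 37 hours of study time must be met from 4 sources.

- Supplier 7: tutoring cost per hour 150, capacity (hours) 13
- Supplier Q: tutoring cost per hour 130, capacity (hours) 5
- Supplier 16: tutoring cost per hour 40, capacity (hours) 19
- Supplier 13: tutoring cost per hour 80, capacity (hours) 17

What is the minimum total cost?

Cheapest first:
Supplier 16 at 40: take all 19 hours ; 18 still needed.
Take 17 from Supplier 13 at 80 ; need 1 more.
Take 1 from Supplier Q at 130 to finish.
Supplier 7: unused.
Cost = 19×40 + 17×80 + 1×130 = 2250.

2250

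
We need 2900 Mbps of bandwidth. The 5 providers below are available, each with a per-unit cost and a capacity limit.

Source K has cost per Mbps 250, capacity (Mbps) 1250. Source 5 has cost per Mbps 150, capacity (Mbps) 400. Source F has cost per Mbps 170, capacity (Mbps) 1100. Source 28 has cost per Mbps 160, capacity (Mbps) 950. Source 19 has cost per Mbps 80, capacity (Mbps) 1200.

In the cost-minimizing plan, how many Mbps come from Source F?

Use providers in increasing cost order.
Source 19 (80): use full 1200 ; 1700 Mbps to go.
Source 5 (150): use full 400 ; 1300 Mbps to go.
Source 28 at 160: take all 950 Mbps ; 350 still needed.
Take 350 from Source F at 170 to finish.
Source K: unused.

350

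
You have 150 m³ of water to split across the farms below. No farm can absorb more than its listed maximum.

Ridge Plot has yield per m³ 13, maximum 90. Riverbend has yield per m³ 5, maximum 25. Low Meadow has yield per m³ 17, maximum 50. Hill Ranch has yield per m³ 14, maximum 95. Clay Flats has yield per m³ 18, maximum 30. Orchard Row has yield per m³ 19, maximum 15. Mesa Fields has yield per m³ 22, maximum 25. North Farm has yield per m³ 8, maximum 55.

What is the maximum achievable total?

2645

Highest yield per m³ first: Mesa Fields 22 > Orchard Row 19 > Clay Flats 18 > Low Meadow 17 > Hill Ranch 14 > Ridge Plot 13 > North Farm 8 > Riverbend 5.
Mesa Fields: +25 to 25 (cap) → 125 left.
Orchard Row takes 15 to reach its cap of 15 → 110 left.
Clay Flats takes 30 to reach its cap of 30 → 80 left.
Low Meadow takes 50 to reach its cap of 50 → 30 left.
Hill Ranch: +30 (room for 95) → 30. Pool exhausted.
Total = 17×50 + 14×30 + 18×30 + 19×15 + 22×25 = 2645.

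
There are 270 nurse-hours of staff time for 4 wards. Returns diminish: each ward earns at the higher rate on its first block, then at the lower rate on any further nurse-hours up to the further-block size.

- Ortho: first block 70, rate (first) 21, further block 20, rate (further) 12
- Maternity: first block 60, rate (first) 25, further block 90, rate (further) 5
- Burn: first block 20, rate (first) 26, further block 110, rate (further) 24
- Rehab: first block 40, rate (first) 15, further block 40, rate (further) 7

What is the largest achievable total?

Treat each block as its own option and order by rate: Burn/T1 26 > Maternity/T1 25 > Burn/T2 24 > Ortho/T1 21 > Rehab/T1 15 > Ortho/T2 12 > Rehab/T2 7 > Maternity/T2 5.
Burn T1 at 26: fill all 20 ; 250 left.
Fill Maternity T1 block (60 at 25) ; 190 left.
Fill Burn T2 block (110 at 24) ; 80 left.
Ortho/T1 (21): +70 ; 10 left.
Rehab T1 at 15: only 10 left, fill 10.
Total = 26×20 + 25×60 + 24×110 + 21×70 + 15×10 = 6280.

6280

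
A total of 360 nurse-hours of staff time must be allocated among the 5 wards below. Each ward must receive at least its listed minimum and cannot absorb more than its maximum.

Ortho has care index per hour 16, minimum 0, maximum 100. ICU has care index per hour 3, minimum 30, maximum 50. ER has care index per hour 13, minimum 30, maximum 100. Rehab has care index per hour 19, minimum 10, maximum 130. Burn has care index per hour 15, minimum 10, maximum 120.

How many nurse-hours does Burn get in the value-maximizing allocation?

70

Meeting every minimum uses 0+30+30+10+10 = 80 nurse-hours, leaving 280.
Rank by care index per hour: Rehab 19 > Ortho 16 > Burn 15 > ER 13 > ICU 3.
Give Rehab 120 more to hit its cap of 130 — 160 left.
Ortho takes 100 more to reach its cap of 100 — 60 left.
Burn: +60 (room for 110) → 70. Pool exhausted.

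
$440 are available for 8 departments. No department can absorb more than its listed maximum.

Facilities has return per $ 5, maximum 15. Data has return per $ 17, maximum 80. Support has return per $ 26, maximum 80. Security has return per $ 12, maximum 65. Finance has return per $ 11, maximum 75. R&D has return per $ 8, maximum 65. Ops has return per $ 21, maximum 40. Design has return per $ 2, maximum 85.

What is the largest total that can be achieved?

6520

Order the departments by return per $: Support 26 > Ops 21 > Data 17 > Security 12 > Finance 11 > R&D 8 > Facilities 5 > Design 2.
Support takes 80 to reach its cap of 80 → 360 left.
Ops: +40 to 40 (cap) → 320 left.
Give Data 80 to hit its cap of 80 → 240 left.
Give Security 65 to hit its cap of 65 → 175 left.
Finance: +75 to 75 (cap) → 100 left.
Give R&D 65 to hit its cap of 65 → 35 left.
Give Facilities 15 to hit its cap of 15 → 20 left.
Design: +20 (room for 85) → 20. Pool exhausted.
Total = 5×15 + 17×80 + 26×80 + 12×65 + 11×75 + 8×65 + 21×40 + 2×20 = 6520.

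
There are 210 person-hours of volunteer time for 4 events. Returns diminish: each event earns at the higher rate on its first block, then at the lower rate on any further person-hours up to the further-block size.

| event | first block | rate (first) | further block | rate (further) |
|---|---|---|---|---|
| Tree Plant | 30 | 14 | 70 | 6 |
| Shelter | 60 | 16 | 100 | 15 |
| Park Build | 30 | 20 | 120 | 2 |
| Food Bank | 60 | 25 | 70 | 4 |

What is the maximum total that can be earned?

3960

Order all 8 blocks by rate: Food Bank/first 25 > Park Build/first 20 > Shelter/first 16 > Shelter/second 15 > Tree Plant/first 14 > Tree Plant/second 6 > Food Bank/second 4 > Park Build/second 2.
Fill Food Bank first block (60 at 25) — 150 left.
Park Build/first (20): +30 — 120 left.
Shelter/first (16): +60 — 60 left.
Shelter second at 15: only 60 left, fill 60.
Total = 25×60 + 20×30 + 16×60 + 15×60 = 3960.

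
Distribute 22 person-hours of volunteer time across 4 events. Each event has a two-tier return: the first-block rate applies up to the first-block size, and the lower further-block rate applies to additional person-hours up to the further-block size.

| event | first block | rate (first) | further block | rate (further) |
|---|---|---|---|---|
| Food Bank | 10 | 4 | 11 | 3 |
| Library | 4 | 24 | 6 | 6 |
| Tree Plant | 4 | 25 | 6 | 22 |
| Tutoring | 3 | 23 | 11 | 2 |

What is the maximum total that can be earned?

Order all 8 blocks by rate: Tree Plant/first 25 > Library/first 24 > Tutoring/first 23 > Tree Plant/second 22 > Library/second 6 > Food Bank/first 4 > Food Bank/second 3 > Tutoring/second 2.
Tree Plant/first (25): +4 ; 18 left.
Fill Library first block (4 at 24) ; 14 left.
Tutoring/first (23): +3 ; 11 left.
Fill Tree Plant second block (6 at 22) ; 5 left.
5 remain; put them into Library second at 6.
Total = 25×4 + 24×4 + 23×3 + 22×6 + 6×5 = 427.

427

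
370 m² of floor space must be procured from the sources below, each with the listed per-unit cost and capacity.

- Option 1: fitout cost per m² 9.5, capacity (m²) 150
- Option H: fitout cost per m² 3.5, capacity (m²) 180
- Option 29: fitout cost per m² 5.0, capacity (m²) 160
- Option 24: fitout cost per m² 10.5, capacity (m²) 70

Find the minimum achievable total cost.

Use sources in increasing cost order.
Take 180 from Option H at 3.5 → need 190 more.
Take 160 from Option 29 at 5.0 → need 30 more.
Option 1 (9.5): take the remaining 30 → done.
Option 24: unused.
Cost = 180×3.5 + 160×5.0 + 30×9.5 = 1715.

1715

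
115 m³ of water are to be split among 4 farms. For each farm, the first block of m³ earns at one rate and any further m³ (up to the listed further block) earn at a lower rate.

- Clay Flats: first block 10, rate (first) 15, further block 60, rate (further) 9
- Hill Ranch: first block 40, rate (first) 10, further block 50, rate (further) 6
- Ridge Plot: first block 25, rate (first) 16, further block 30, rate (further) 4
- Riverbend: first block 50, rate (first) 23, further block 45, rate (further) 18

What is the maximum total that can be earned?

Order all 8 blocks by rate: Riverbend/tier1 23 > Riverbend/tier2 18 > Ridge Plot/tier1 16 > Clay Flats/tier1 15 > Hill Ranch/tier1 10 > Clay Flats/tier2 9 > Hill Ranch/tier2 6 > Ridge Plot/tier2 4.
Riverbend tier1 at 23: fill all 50 → 65 left.
Riverbend tier2 at 18: fill all 45 → 20 left.
Ridge Plot tier1 at 16: only 20 left, fill 20.
Total = 23×50 + 18×45 + 16×20 = 2280.

2280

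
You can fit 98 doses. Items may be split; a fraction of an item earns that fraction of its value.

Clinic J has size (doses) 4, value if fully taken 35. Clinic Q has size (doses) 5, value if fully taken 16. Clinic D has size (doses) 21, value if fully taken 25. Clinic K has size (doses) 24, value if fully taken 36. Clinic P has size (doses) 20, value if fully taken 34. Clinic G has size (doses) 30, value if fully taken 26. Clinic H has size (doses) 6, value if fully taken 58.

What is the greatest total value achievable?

219.6

Best value per unit of size first: Clinic H 58/6≈9.67, Clinic J 35/4≈8.75, Clinic Q 16/5≈3.2, Clinic P 34/20≈1.7, Clinic K 36/24≈1.5, Clinic D 25/21≈1.19, Clinic G 26/30≈0.867.
Clinic H: take in full, 6 doses for value 58 → 92 left.
All 4 doses of Clinic J fit (value 35) → 88 remain.
Take all of Clinic Q (5 doses, value 16) → 83 doses left.
Take all of Clinic P (20 doses, value 34) → 63 doses left.
Clinic K: take in full, 24 doses for value 36 → 39 left.
Take all of Clinic D (21 doses, value 25) → 18 doses left.
Fill the last 18 doses with part of Clinic G: 18/30 of it earns 15.6.
Total value = 219.6.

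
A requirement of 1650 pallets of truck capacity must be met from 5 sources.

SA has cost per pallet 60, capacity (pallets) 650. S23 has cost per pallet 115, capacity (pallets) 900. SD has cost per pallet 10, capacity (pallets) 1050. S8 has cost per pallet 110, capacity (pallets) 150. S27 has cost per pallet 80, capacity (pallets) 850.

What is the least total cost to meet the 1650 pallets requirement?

Use sources in increasing cost order.
SD at 10: take all 1050 pallets ; 600 still needed.
SA (60): take the remaining 600 ; done.
S27, S8, S23: unused.
Cost = 1050×10 + 600×60 = 46500.

46500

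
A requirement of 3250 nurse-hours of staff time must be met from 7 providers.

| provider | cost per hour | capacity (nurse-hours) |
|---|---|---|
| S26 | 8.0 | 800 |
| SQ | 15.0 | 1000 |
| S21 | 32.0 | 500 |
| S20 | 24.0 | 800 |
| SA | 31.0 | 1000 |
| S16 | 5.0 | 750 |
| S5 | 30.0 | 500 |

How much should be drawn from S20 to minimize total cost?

Fill from the cheapest provider first.
S16 at 5.0: take all 750 nurse-hours — 2500 still needed.
S26 at 8.0: take all 800 nurse-hours — 1700 still needed.
SQ (15.0): use full 1000 — 700 nurse-hours to go.
Take 700 from S20 at 24.0 to finish.
S5, SA, S21: unused.

700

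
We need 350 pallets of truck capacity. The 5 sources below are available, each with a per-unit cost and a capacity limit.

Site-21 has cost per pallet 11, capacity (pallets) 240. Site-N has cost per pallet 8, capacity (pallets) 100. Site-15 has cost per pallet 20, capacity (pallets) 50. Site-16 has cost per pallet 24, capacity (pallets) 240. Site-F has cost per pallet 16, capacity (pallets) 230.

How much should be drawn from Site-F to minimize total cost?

10

Use sources in increasing cost order.
Site-N at 8: take all 100 pallets → 250 still needed.
Take 240 from Site-21 at 11 → need 10 more.
Take 10 from Site-F at 16 to finish.
Site-15, Site-16: unused.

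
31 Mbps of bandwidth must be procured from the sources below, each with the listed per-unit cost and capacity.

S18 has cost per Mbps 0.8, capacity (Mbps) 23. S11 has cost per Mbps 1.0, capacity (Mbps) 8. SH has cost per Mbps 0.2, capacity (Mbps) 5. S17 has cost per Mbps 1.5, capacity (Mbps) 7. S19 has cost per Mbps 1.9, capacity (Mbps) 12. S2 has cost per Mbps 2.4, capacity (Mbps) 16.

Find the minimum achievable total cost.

22.4

Cheapest first:
SH (0.2): use full 5 → 26 Mbps to go.
S18 (0.8): use full 23 → 3 Mbps to go.
Take 3 from S11 at 1.0 to finish.
S17, S19, S2: unused.
Cost = 5×0.2 + 23×0.8 + 3×1.0 = 22.4.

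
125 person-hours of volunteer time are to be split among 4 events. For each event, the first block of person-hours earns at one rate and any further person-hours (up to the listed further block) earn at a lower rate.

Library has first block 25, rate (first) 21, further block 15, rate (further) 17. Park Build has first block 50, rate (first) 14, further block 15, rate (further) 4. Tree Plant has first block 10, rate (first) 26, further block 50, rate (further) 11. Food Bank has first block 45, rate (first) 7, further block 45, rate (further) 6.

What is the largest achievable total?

2015

Rank every tier by rate: Tree Plant/tier1 26 > Library/tier1 21 > Library/tier2 17 > Park Build/tier1 14 > Tree Plant/tier2 11 > Food Bank/tier1 7 > Food Bank/tier2 6 > Park Build/tier2 4.
Tree Plant tier1 at 26: fill all 10 — 115 left.
Fill Library tier1 block (25 at 21) — 90 left.
Library tier2 at 17: fill all 15 — 75 left.
Fill Park Build tier1 block (50 at 14) — 25 left.
Tree Plant tier2 at 11: only 25 left, fill 25.
Total = 26×10 + 21×25 + 17×15 + 14×50 + 11×25 = 2015.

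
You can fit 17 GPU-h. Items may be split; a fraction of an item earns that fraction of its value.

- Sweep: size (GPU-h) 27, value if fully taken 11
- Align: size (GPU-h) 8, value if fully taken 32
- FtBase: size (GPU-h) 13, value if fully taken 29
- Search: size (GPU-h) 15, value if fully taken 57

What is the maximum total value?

66.2

Sort by value density: Align 32/8≈4, Search 57/15≈3.8, FtBase 29/13≈2.23, Sweep 11/27≈0.407.
All 8 GPU-h of Align fit (value 32) — 9 remain.
9 GPU-h left: a 9/15 share of Search gives 57×9/15 = 34.2.
Total value = 66.2.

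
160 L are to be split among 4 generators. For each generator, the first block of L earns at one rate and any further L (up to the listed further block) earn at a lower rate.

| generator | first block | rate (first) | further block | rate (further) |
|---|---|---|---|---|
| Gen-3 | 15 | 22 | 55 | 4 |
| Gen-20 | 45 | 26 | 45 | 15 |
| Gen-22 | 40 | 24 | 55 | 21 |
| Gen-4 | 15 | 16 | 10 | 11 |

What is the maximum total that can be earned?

Treat each block as its own option and order by rate: Gen-20/T1 26 > Gen-22/T1 24 > Gen-3/T1 22 > Gen-22/T2 21 > Gen-4/T1 16 > Gen-20/T2 15 > Gen-4/T2 11 > Gen-3/T2 4.
Gen-20/T1 (26): +45 → 115 left.
Gen-22 T1 at 24: fill all 40 → 75 left.
Fill Gen-3 T1 block (15 at 22) → 60 left.
Gen-22/T2 (21): +55 → 5 left.
Gen-4/T1: +5 of 15 at 16; pool empty.
Total = 26×45 + 24×40 + 22×15 + 21×55 + 16×5 = 3695.

3695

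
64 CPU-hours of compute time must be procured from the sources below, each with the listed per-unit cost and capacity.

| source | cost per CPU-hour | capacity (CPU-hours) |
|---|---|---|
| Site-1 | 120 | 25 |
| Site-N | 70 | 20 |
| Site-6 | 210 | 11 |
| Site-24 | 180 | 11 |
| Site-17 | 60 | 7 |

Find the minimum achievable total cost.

Use sources in increasing cost order.
Site-17 (60): use full 7 — 57 CPU-hours to go.
Take 20 from Site-N at 70 — need 37 more.
Site-1 (120): use full 25 — 12 CPU-hours to go.
Take 11 from Site-24 at 180 — need 1 more.
Site-6 (210): take the remaining 1 — done.
Cost = 7×60 + 20×70 + 25×120 + 11×180 + 1×210 = 7010.

7010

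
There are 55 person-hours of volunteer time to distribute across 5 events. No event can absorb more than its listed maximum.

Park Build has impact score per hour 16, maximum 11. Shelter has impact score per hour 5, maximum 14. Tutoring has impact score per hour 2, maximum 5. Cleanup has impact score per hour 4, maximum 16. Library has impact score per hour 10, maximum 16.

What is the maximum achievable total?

462

Rank by impact score per hour: Park Build 16 > Library 10 > Shelter 5 > Cleanup 4 > Tutoring 2.
Give Park Build 11 to hit its cap of 11 ; 44 left.
Give Library 16 to hit its cap of 16 ; 28 left.
Give Shelter 14 to hit its cap of 14 ; 14 left.
Only 14 left; Cleanup takes them to reach 14.
Total = 16×11 + 5×14 + 4×14 + 10×16 = 462.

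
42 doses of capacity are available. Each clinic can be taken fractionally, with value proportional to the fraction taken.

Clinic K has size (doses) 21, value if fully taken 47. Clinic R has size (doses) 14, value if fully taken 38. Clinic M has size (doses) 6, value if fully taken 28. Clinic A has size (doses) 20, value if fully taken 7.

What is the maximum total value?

Best value per unit of size first: Clinic M 28/6≈4.67, Clinic R 38/14≈2.71, Clinic K 47/21≈2.24, Clinic A 7/20≈0.35.
All 6 doses of Clinic M fit (value 28) — 36 remain.
Clinic R: take in full, 14 doses for value 38 — 22 left.
Clinic K: take in full, 21 doses for value 47 — 1 left.
Fill the last 1 doses with part of Clinic A: 1/20 of it earns 0.35.
Total value = 113.35.

113.35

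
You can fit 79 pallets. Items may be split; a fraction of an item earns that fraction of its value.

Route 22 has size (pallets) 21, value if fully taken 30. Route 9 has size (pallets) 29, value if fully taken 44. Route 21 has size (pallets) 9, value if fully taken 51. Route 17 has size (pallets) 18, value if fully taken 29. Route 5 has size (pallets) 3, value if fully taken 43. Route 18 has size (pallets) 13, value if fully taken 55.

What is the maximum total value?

232

Rank by value-to-size ratio: Route 5 43/3≈14.3, Route 21 51/9≈5.67, Route 18 55/13≈4.23, Route 17 29/18≈1.61, Route 9 44/29≈1.52, Route 22 30/21≈1.43.
Route 5: take in full, 3 pallets for value 43 → 76 left.
All 9 pallets of Route 21 fit (value 51) → 67 remain.
Take all of Route 18 (13 pallets, value 55) → 54 pallets left.
Take all of Route 17 (18 pallets, value 29) → 36 pallets left.
Route 9: take in full, 29 pallets for value 44 → 7 left.
7 pallets left: a 7/21 share of Route 22 gives 30×7/21 = 10.
Total value = 232.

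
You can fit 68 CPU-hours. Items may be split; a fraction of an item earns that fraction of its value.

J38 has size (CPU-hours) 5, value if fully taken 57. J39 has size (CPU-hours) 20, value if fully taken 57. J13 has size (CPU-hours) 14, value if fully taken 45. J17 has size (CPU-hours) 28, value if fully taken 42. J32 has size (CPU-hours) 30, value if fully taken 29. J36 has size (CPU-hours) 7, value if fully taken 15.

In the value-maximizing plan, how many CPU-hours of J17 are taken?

Sort by value density: J38 57/5≈11.4, J13 45/14≈3.21, J39 57/20≈2.85, J36 15/7≈2.14, J17 42/28≈1.5, J32 29/30≈0.967.
J38: take in full, 5 CPU-hours for value 57 ; 63 left.
Take all of J13 (14 CPU-hours, value 45) ; 49 CPU-hours left.
Take all of J39 (20 CPU-hours, value 57) ; 29 CPU-hours left.
J36: take in full, 7 CPU-hours for value 15 ; 22 left.
Fill the last 22 CPU-hours with part of J17: 22/28 of it earns 33.

22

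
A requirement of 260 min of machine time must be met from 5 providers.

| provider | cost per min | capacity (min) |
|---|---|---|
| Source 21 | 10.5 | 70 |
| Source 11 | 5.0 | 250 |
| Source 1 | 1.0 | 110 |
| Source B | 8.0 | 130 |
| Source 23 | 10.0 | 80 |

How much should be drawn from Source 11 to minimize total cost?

Fill from the cheapest provider first.
Source 1 (1.0): use full 110 ; 150 min to go.
Source 11 (5.0): take the remaining 150 ; done.
Source B, Source 23, Source 21: unused.

150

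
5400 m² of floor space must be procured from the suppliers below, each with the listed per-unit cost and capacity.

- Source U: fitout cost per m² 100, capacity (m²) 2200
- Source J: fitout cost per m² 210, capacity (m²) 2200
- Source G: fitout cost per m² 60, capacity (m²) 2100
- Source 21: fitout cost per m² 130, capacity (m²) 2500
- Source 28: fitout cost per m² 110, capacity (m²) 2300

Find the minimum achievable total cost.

467000

Cheapest first:
Source G (60): use full 2100 → 3300 m² to go.
Source U at 100: take all 2200 m² → 1100 still needed.
Source 28 (110): take the remaining 1100 → done.
Source 21, Source J: unused.
Cost = 2100×60 + 2200×100 + 1100×110 = 467000.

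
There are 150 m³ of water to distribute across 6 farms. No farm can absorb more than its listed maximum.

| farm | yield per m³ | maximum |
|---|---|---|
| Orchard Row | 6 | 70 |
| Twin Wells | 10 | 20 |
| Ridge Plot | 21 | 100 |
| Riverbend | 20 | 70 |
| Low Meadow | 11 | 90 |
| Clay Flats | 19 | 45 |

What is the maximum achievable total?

Rank by yield per m³: Ridge Plot 21 > Riverbend 20 > Clay Flats 19 > Low Meadow 11 > Twin Wells 10 > Orchard Row 6.
Give Ridge Plot 100 to hit its cap of 100 ; 50 left.
Riverbend: +50 (room for 70) → 50. Pool exhausted.
Total = 21×100 + 20×50 = 3100.

3100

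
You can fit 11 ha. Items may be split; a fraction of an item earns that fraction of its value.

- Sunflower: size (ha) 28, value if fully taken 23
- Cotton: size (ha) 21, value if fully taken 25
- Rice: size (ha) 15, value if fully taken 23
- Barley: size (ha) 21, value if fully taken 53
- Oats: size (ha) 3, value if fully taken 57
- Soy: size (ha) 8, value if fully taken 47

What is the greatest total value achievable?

Sort by value density: Oats 57/3≈19, Soy 47/8≈5.88, Barley 53/21≈2.52, Rice 23/15≈1.53, Cotton 25/21≈1.19, Sunflower 23/28≈0.821.
Take all of Oats (3 ha, value 57) → 8 ha left.
All 8 ha of Soy fit (value 47) → 0 remain.
Total value = 104.

104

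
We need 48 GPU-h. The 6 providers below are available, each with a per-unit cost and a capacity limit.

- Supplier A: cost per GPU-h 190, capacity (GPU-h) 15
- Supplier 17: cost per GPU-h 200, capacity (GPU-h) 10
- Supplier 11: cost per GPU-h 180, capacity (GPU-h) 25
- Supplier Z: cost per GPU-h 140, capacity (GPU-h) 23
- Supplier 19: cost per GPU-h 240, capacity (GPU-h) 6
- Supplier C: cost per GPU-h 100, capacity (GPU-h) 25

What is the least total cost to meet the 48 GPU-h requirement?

Use providers in increasing cost order.
Take 25 from Supplier C at 100 ; need 23 more.
Supplier Z at 140: take all 23 GPU-h ; 0 still needed.
Supplier 11, Supplier A, Supplier 17, Supplier 19: unused.
Cost = 25×100 + 23×140 = 5720.

5720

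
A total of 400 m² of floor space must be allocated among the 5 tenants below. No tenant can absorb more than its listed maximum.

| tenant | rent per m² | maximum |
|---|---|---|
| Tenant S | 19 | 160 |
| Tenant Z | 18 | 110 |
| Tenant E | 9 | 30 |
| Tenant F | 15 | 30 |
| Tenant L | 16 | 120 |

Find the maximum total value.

7090

Highest rent per m² first: Tenant S 19 > Tenant Z 18 > Tenant L 16 > Tenant F 15 > Tenant E 9.
Give Tenant S 160 to hit its cap of 160 — 240 left.
Give Tenant Z 110 to hit its cap of 110 — 130 left.
Tenant L: +120 to 120 (cap) — 10 left.
Tenant F: +10 (room for 30) → 10. Pool exhausted.
Total = 19×160 + 18×110 + 15×10 + 16×120 = 7090.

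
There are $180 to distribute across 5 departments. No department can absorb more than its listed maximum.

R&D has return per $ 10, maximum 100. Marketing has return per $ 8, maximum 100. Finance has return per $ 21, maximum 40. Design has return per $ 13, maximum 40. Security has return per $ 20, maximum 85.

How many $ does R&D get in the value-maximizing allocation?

Highest return per $ first: Finance 21 > Security 20 > Design 13 > R&D 10 > Marketing 8.
Give Finance 40 to hit its cap of 40 — 140 left.
Security: +85 to 85 (cap) — 55 left.
Design: +40 to 40 (cap) — 15 left.
R&D has room for 100 but only 15 remain, so it gets 15.

15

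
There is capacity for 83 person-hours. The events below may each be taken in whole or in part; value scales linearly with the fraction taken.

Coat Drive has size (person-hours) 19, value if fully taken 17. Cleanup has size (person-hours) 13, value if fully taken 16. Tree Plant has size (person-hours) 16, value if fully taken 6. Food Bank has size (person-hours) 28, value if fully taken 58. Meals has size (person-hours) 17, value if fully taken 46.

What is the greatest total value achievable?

Best value per unit of size first: Meals 46/17≈2.71, Food Bank 58/28≈2.07, Cleanup 16/13≈1.23, Coat Drive 17/19≈0.895, Tree Plant 6/16≈0.375.
Meals: take in full, 17 person-hours for value 46 ; 66 left.
Food Bank: take in full, 28 person-hours for value 58 ; 38 left.
Cleanup: take in full, 13 person-hours for value 16 ; 25 left.
Take all of Coat Drive (19 person-hours, value 17) ; 6 person-hours left.
Fill the last 6 person-hours with part of Tree Plant: 6/16 of it earns 2.25.
Total value = 139.25.

139.25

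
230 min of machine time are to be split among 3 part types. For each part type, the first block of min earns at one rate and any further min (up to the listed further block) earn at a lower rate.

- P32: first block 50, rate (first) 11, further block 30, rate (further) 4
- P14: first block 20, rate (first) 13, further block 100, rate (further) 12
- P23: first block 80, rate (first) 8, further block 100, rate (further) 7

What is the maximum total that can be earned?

2490

Treat each block as its own option and order by rate: P14/T1 13 > P14/T2 12 > P32/T1 11 > P23/T1 8 > P23/T2 7 > P32/T2 4.
P14/T1 (13): +20 — 210 left.
P14/T2 (12): +100 — 110 left.
P32 T1 at 11: fill all 50 — 60 left.
60 remain; put them into P23 T1 at 8.
Total = 13×20 + 12×100 + 11×50 + 8×60 = 2490.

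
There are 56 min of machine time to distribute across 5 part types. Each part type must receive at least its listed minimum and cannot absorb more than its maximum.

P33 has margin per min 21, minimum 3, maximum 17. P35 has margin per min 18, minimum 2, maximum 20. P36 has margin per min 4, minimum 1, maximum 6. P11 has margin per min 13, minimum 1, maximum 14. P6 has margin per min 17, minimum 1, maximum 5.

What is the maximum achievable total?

Meeting every minimum uses 3+2+1+1+1 = 8 min, leaving 48.
Order the part types by margin per min: P33 21 > P35 18 > P6 17 > P11 13 > P36 4.
P33: +14 to 17 (cap) → 34 left.
Give P35 18 more to hit its cap of 20 → 16 left.
P6 takes 4 more to reach its cap of 5 → 12 left.
Only 12 left; P11 takes them to reach 13.
Total = 21×17 + 18×20 + 4×1 + 13×13 + 17×5 = 975.

975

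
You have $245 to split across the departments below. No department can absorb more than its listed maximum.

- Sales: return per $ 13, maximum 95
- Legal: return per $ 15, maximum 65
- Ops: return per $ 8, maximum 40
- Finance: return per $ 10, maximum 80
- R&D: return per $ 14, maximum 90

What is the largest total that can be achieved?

Rank by return per $: Legal 15 > R&D 14 > Sales 13 > Finance 10 > Ops 8.
Legal: +65 to 65 (cap) → 180 left.
R&D takes 90 to reach its cap of 90 → 90 left.
Only 90 left; Sales takes them to reach 90.
Total = 13×90 + 15×65 + 14×90 = 3405.

3405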